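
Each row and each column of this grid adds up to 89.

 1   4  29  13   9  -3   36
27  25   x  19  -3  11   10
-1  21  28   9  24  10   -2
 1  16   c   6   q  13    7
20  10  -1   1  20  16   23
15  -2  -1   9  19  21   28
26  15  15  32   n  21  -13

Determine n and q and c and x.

n = -7, q = 27, c = 19, x = 0

The known cells in row 2 total 89, leaving 89 − 89 = 0 for the blank.
The known cells in column 3 total 70, leaving 89 − 70 = 19 for the blank.
The known cells in row 7 total 96, leaving 89 − 96 = -7 for the blank.
The known cells in row 4 total 62, leaving 89 − 62 = 27 for the blank.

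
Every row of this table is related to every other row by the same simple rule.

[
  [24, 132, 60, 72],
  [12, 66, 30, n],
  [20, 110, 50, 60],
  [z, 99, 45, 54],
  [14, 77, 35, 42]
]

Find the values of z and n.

Each row is a constant multiple of every other row — this is a multiplication table with the headers hidden.
Row 4 is 45/60 = 3/4 times row 1, so its entry in column 1 is 24 × 3/4 = 18.
Row 2 is 30/60 = 1/2 times row 1, so its entry in column 4 is 72 × 1/2 = 36.

z = 18, n = 36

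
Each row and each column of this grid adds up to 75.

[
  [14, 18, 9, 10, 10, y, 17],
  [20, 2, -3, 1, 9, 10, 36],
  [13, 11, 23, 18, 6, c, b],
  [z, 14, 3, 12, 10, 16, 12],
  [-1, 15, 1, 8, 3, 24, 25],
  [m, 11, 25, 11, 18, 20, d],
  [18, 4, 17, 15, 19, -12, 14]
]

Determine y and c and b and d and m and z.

Row 4 has 14 + 3 + 12 + 10 + 16 + 12 = 67; the blank must be 75 − 67 = 8.
Column 1 has 14 + 20 + 13 + 8 − 1 + 18 = 72; the blank must be 75 − 72 = 3.
Row 6 has 3 + 11 + 25 + 11 + 18 + 20 = 88; the blank must be 75 − 88 = -13.
Column 7 has 17 + 36 + 12 + 25 − 13 + 14 = 91; the blank must be 75 − 91 = -16.
Row 1 has 14 + 18 + 9 + 10 + 10 + 17 = 78; the blank must be 75 − 78 = -3.
Row 3 has 13 + 11 + 23 + 18 + 6 − 16 = 55; the blank must be 75 − 55 = 20.

y = -3, c = 20, b = -16, d = -13, m = 3, z = 8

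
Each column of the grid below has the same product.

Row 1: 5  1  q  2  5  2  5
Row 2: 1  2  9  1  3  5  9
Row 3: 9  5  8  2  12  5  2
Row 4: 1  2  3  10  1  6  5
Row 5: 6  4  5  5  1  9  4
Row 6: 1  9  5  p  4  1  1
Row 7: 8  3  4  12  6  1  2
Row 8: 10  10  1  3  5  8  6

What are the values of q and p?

q = 1, p = 3

Columns 2 and 5 each multiply to 21600, so every column has product 21600.
Column 3: 9×8×3×5×5×4×1 = 21600, so the missing entry is 21600 ÷ 21600 = 1.
Column 4: 2×1×2×10×5×12×3 = 7200, so the missing entry is 21600 ÷ 7200 = 3.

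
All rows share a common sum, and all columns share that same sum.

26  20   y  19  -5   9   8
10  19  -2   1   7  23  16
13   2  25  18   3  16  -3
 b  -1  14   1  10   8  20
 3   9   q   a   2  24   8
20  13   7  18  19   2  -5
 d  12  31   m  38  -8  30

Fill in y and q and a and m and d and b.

y = -3, q = 2, a = 26, m = -9, d = -20, b = 22

Rows 2 and 3 both sum to 74, so that's the common total.
The known cells in row 4 total 52, leaving 74 − 52 = 22 for the blank.
The known cells in row 1 total 77, leaving 74 − 77 = -3 for the blank.
The known cells in column 3 total 72, leaving 74 − 72 = 2 for the blank.
The known cells in row 5 total 48, leaving 74 − 48 = 26 for the blank.
The known cells in column 1 total 94, leaving 74 − 94 = -20 for the blank.
The known cells in row 7 total 83, leaving 74 − 83 = -9 for the blank.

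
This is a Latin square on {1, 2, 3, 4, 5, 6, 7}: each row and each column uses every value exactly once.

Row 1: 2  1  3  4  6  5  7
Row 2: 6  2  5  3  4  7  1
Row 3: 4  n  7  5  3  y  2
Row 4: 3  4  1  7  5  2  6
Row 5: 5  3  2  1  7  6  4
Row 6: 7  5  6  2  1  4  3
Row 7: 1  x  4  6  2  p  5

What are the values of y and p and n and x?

y = 1, p = 3, n = 6, x = 7

At (row 7, col 2): row 7 is missing {3, 7} and column 2 is missing {6, 7}, so the value is 7.
For row 3, column 2: column 2 already has {1, 2, 3, 4, 5, 7}; that leaves 6.
At (row 3, col 6): row 3 already has {2, 3, 4, 5, 6, 7}, so the value is 1.
Cell (7,6): row 7 already has {1, 2, 4, 5, 6, 7} → 3.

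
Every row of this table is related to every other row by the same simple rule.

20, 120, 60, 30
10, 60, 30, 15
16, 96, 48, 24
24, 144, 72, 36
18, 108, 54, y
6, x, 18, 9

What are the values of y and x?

Each row is a constant multiple of every other row — this is a multiplication table with the headers hidden.
Row 5 is 54/60 = 9/10 times row 1, so its entry in column 4 is 30 × 9/10 = 27.
Row 6 is 18/60 = 3/10 times row 1, so its entry in column 2 is 120 × 3/10 = 36.

y = 27, x = 36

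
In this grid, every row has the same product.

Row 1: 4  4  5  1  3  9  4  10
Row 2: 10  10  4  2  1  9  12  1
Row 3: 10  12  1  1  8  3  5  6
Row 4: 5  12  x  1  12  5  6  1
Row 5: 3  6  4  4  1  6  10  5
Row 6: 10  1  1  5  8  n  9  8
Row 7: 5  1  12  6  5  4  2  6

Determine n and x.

n = 3, x = 4

Rows 1 and 7 each multiply to 86400, so every row has product 86400.
Row 6: 10×1×1×5×8×9×8 = 28800, so the missing entry is 86400 ÷ 28800 = 3.
Row 4: 5×12×1×12×5×6×1 = 21600, so the missing entry is 86400 ÷ 21600 = 4.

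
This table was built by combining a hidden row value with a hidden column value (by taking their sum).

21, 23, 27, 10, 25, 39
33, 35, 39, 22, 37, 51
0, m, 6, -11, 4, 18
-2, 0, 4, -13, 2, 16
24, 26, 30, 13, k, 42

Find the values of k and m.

The difference between any two rows is the same in every column — this is an addition table with the headers hidden.
Row 5 minus row 1 is 42 − 39 = 3, so its entry in column 5 is 25 + 3 = 28.
Row 3 minus row 1 is 18 − 39 = -21, so its entry in column 2 is 23 + (-21) = 2.

k = 28, m = 2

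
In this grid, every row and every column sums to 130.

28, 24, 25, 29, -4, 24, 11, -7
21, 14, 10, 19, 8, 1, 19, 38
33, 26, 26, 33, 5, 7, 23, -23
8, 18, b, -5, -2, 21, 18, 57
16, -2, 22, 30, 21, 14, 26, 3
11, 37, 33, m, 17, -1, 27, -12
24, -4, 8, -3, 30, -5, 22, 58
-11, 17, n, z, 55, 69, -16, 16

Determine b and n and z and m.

The known cells in row 6 total 112, leaving 130 − 112 = 18 for the blank.
The known cells in row 4 total 115, leaving 130 − 115 = 15 for the blank.
The known cells in column 3 total 139, leaving 130 − 139 = -9 for the blank.
The known cells in row 8 total 121, leaving 130 − 121 = 9 for the blank.

b = 15, n = -9, z = 9, m = 18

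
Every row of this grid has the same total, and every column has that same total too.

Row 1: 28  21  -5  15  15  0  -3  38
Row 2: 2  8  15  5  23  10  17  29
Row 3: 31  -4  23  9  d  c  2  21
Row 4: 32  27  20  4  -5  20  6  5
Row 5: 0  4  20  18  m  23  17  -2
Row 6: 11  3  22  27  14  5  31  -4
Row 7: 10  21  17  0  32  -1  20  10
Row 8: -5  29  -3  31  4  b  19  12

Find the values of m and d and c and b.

Rows 1 and 2 both sum to 109, so that's the common total.
The known cells in row 5 total 80, leaving 109 − 80 = 29 for the blank.
The known cells in column 5 total 112, leaving 109 − 112 = -3 for the blank.
The known cells in row 3 total 79, leaving 109 − 79 = 30 for the blank.
The known cells in row 8 total 87, leaving 109 − 87 = 22 for the blank.

m = 29, d = -3, c = 30, b = 22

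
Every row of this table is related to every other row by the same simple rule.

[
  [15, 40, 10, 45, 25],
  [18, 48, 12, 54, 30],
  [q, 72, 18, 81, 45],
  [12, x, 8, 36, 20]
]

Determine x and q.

Each row is a constant multiple of every other row — this is a multiplication table with the headers hidden.
Row 4 is 8/10 = 4/5 times row 1, so its entry in column 2 is 40 × 4/5 = 32.
Row 3 is 18/10 = 9/5 times row 1, so its entry in column 1 is 15 × 9/5 = 27.

x = 32, q = 27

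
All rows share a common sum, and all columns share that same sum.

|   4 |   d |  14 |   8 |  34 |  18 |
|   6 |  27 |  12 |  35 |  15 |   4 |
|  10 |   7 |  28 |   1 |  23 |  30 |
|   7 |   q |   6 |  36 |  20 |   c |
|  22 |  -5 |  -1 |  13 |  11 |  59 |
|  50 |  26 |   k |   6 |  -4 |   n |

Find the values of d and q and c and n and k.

Rows 2 and 3 both sum to 99, so that's the common total.
Row 1 has 4 + 14 + 8 + 34 + 18 = 78; the blank must be 99 − 78 = 21.
Column 2 has 21 + 27 + 7 − 5 + 26 = 76; the blank must be 99 − 76 = 23.
Row 4 has 7 + 23 + 6 + 36 + 20 = 92; the blank must be 99 − 92 = 7.
Column 6 has 18 + 4 + 30 + 7 + 59 = 118; the blank must be 99 − 118 = -19.
Row 6 has 50 + 26 + 6 − 4 − 19 = 59; the blank must be 99 − 59 = 40.

d = 21, q = 23, c = 7, n = -19, k = 40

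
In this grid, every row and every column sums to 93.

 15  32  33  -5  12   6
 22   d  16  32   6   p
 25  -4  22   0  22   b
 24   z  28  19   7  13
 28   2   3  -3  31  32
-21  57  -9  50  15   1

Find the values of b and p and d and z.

The known cells in row 4 total 91, leaving 93 − 91 = 2 for the blank.
The known cells in column 2 total 89, leaving 93 − 89 = 4 for the blank.
The known cells in row 3 total 65, leaving 93 − 65 = 28 for the blank.
The known cells in row 2 total 80, leaving 93 − 80 = 13 for the blank.

b = 28, p = 13, d = 4, z = 2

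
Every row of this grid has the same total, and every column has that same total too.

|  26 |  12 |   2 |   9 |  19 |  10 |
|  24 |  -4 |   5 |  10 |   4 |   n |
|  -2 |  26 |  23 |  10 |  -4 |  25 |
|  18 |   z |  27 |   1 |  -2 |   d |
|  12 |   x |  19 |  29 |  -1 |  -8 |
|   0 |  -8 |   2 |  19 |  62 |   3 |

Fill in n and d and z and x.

n = 39, d = 9, z = 25, x = 27

Rows 1 and 3 both sum to 78, so that's the common total.
The known cells in row 5 total 51, leaving 78 − 51 = 27 for the blank.
The known cells in column 2 total 53, leaving 78 − 53 = 25 for the blank.
The known cells in row 4 total 69, leaving 78 − 69 = 9 for the blank.
The known cells in row 2 total 39, leaving 78 − 39 = 39 for the blank.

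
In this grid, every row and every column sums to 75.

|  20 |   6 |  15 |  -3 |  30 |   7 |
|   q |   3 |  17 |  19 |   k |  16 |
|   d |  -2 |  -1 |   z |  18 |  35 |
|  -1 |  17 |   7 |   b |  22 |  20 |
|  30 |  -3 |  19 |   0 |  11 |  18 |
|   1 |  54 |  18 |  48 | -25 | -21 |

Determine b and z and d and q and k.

b = 10, z = 1, d = 24, q = 1, k = 19

Column 5: 30 + 18 + 22 + 11 − 25 = 56, so its missing entry is 75 − 56 = 19.
Row 4: -1 + 17 + 7 + 22 + 20 = 65, so its missing entry is 75 − 65 = 10.
Column 4: -3 + 19 + 10 + 0 + 48 = 74, so its missing entry is 75 − 74 = 1.
Row 3: -2 − 1 + 1 + 18 + 35 = 51, so its missing entry is 75 − 51 = 24.
Row 2: 3 + 17 + 19 + 19 + 16 = 74, so its missing entry is 75 − 74 = 1.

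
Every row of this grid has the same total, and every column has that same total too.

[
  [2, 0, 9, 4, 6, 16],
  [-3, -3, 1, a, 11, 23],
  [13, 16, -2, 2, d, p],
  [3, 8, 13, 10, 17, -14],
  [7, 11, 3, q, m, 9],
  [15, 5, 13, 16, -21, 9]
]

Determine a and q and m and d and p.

a = 8, q = -3, m = 10, d = 14, p = -6

Rows 1 and 4 both sum to 37, so that's the common total.
The known cells in column 6 total 43, leaving 37 − 43 = -6 for the blank.
The known cells in row 3 total 23, leaving 37 − 23 = 14 for the blank.
The known cells in column 5 total 27, leaving 37 − 27 = 10 for the blank.
The known cells in row 5 total 40, leaving 37 − 40 = -3 for the blank.
The known cells in row 2 total 29, leaving 37 − 29 = 8 for the blank.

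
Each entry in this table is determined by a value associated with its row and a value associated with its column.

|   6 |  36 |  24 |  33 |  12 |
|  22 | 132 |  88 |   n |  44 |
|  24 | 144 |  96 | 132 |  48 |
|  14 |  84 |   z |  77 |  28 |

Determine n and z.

Each row is a constant multiple of every other row — this is a multiplication table with the headers hidden.
Row 2 is 132/36 = 11/3 times row 1, so its entry in column 4 is 33 × 11/3 = 121.
Row 4 is 84/36 = 7/3 times row 1, so its entry in column 3 is 24 × 7/3 = 56.

n = 121, z = 56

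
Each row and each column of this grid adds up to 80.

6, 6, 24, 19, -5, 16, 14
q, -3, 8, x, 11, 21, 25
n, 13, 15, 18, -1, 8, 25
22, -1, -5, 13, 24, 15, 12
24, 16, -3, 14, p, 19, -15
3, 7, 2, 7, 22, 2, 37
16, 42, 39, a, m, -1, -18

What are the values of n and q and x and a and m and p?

Row 5: 24 + 16 − 3 + 14 + 19 − 15 = 55, so its missing entry is 80 − 55 = 25.
Row 3: 13 + 15 + 18 − 1 + 8 + 25 = 78, so its missing entry is 80 − 78 = 2.
Column 5: -5 + 11 − 1 + 24 + 25 + 22 = 76, so its missing entry is 80 − 76 = 4.
Column 1: 6 + 2 + 22 + 24 + 3 + 16 = 73, so its missing entry is 80 − 73 = 7.
Row 7: 16 + 42 + 39 + 4 − 1 − 18 = 82, so its missing entry is 80 − 82 = -2.
Row 2: 7 − 3 + 8 + 11 + 21 + 25 = 69, so its missing entry is 80 − 69 = 11.

n = 2, q = 7, x = 11, a = -2, m = 4, p = 25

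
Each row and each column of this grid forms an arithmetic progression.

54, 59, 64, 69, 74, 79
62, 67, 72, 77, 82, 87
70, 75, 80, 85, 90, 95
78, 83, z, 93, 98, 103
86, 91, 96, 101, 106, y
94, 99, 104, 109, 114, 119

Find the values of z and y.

Along each row the entries change by 5 per step; down each column they change by 8.
Row 4: from 78 at column 1, stepping by 5 to column 3 gives 88.
Row 5: from 86 at column 1, stepping by 5 to column 6 gives 111.

z = 88, y = 111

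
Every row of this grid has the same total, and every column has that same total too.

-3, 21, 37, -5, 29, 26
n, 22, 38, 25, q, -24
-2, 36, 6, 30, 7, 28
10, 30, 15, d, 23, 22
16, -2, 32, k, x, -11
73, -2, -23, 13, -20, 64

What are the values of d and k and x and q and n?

Rows 1 and 3 both sum to 105, so that's the common total.
Row 4 has 10 + 30 + 15 + 23 + 22 = 100; the blank must be 105 − 100 = 5.
Column 4 has -5 + 25 + 30 + 5 + 13 = 68; the blank must be 105 − 68 = 37.
Row 5 has 16 − 2 + 32 + 37 − 11 = 72; the blank must be 105 − 72 = 33.
Column 5 has 29 + 7 + 23 + 33 − 20 = 72; the blank must be 105 − 72 = 33.
Row 2 has 22 + 38 + 25 + 33 − 24 = 94; the blank must be 105 − 94 = 11.

d = 5, k = 37, x = 33, q = 33, n = 11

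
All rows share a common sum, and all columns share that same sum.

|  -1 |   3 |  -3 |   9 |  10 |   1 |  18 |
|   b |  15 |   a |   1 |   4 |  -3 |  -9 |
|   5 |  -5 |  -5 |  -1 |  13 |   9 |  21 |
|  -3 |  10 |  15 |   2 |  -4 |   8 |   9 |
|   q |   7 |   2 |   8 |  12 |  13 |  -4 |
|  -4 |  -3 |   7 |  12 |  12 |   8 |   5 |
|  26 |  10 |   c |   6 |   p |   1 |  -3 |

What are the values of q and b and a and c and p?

Rows 1 and 3 both sum to 37, so that's the common total.
The known cells in row 5 total 38, leaving 37 − 38 = -1 for the blank.
The known cells in column 5 total 47, leaving 37 − 47 = -10 for the blank.
The known cells in row 7 total 30, leaving 37 − 30 = 7 for the blank.
The known cells in column 3 total 23, leaving 37 − 23 = 14 for the blank.
The known cells in row 2 total 22, leaving 37 − 22 = 15 for the blank.

q = -1, b = 15, a = 14, c = 7, p = -10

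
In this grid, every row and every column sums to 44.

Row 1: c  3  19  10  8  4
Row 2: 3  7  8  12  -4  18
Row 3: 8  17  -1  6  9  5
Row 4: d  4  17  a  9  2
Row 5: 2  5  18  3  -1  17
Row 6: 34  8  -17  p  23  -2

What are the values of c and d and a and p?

Row 6 has 34 + 8 − 17 + 23 − 2 = 46; the blank must be 44 − 46 = -2.
Column 4 has 10 + 12 + 6 + 3 − 2 = 29; the blank must be 44 − 29 = 15.
Row 4 has 4 + 17 + 15 + 9 + 2 = 47; the blank must be 44 − 47 = -3.
Row 1 has 3 + 19 + 10 + 8 + 4 = 44; the blank must be 44 − 44 = 0.

c = 0, d = -3, a = 15, p = -2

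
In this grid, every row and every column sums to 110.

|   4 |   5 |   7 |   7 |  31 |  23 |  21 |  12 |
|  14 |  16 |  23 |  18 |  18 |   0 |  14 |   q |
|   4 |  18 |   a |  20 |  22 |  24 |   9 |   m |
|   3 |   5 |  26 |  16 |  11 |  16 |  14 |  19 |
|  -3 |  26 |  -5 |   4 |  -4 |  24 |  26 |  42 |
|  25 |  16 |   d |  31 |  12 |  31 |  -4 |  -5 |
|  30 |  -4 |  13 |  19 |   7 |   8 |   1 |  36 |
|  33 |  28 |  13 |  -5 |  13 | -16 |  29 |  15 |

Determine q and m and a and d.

q = 7, m = -16, a = 29, d = 4

Row 6 has 25 + 16 + 31 + 12 + 31 − 4 − 5 = 106; the blank must be 110 − 106 = 4.
Row 2 has 14 + 16 + 23 + 18 + 18 + 0 + 14 = 103; the blank must be 110 − 103 = 7.
Column 8 has 12 + 7 + 19 + 42 − 5 + 36 + 15 = 126; the blank must be 110 − 126 = -16.
Row 3 has 4 + 18 + 20 + 22 + 24 + 9 − 16 = 81; the blank must be 110 − 81 = 29.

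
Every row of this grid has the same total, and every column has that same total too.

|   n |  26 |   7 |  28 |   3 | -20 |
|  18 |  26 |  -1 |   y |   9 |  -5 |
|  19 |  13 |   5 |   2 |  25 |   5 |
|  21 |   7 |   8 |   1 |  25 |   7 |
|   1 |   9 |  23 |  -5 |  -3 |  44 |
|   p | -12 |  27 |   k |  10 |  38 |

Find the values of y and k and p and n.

Rows 3 and 4 both sum to 69, so that's the common total.
The known cells in row 2 total 47, leaving 69 − 47 = 22 for the blank.
The known cells in column 4 total 48, leaving 69 − 48 = 21 for the blank.
The known cells in row 6 total 84, leaving 69 − 84 = -15 for the blank.
The known cells in row 1 total 44, leaving 69 − 44 = 25 for the blank.

y = 22, k = 21, p = -15, n = 25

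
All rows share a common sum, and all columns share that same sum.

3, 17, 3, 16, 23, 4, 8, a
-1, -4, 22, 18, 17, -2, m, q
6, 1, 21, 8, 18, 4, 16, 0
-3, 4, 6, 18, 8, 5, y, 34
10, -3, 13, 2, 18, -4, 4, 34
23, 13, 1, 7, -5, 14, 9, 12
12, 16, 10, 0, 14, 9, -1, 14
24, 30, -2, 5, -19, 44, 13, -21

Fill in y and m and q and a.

y = 2, m = 23, q = 1, a = 0

Rows 3 and 5 both sum to 74, so that's the common total.
The known cells in row 1 total 74, leaving 74 − 74 = 0 for the blank.
The known cells in column 8 total 73, leaving 74 − 73 = 1 for the blank.
The known cells in row 2 total 51, leaving 74 − 51 = 23 for the blank.
The known cells in row 4 total 72, leaving 74 − 72 = 2 for the blank.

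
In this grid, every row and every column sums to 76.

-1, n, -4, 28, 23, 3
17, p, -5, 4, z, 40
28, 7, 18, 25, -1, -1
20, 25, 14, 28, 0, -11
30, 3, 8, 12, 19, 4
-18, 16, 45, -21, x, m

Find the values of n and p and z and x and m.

n = 27, p = -2, z = 22, x = 13, m = 41

The known cells in row 1 total 49, leaving 76 − 49 = 27 for the blank.
The known cells in column 6 total 35, leaving 76 − 35 = 41 for the blank.
The known cells in column 2 total 78, leaving 76 − 78 = -2 for the blank.
The known cells in row 6 total 63, leaving 76 − 63 = 13 for the blank.
The known cells in row 2 total 54, leaving 76 − 54 = 22 for the blank.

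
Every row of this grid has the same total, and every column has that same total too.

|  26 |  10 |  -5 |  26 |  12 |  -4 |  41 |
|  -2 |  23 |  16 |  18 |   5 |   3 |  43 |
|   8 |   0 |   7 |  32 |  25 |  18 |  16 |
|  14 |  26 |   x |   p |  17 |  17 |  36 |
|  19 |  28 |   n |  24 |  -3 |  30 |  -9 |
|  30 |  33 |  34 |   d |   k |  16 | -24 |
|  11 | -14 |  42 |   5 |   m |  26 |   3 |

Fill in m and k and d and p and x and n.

Rows 1 and 2 both sum to 106, so that's the common total.
Row 7 has 11 − 14 + 42 + 5 + 26 + 3 = 73; the blank must be 106 − 73 = 33.
Column 5 has 12 + 5 + 25 + 17 − 3 + 33 = 89; the blank must be 106 − 89 = 17.
Row 5 has 19 + 28 + 24 − 3 + 30 − 9 = 89; the blank must be 106 − 89 = 17.
Row 6 has 30 + 33 + 34 + 17 + 16 − 24 = 106; the blank must be 106 − 106 = 0.
Column 4 has 26 + 18 + 32 + 24 + 0 + 5 = 105; the blank must be 106 − 105 = 1.
Row 4 has 14 + 26 + 1 + 17 + 17 + 36 = 111; the blank must be 106 − 111 = -5.

m = 33, k = 17, d = 0, p = 1, x = -5, n = 17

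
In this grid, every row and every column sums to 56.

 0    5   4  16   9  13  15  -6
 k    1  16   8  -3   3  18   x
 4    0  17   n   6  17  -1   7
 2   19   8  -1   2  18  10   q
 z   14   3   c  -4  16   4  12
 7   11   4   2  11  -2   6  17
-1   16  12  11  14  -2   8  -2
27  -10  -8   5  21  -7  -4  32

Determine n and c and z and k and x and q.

n = 6, c = 9, z = 2, k = 15, x = -2, q = -2

Row 4 has 2 + 19 + 8 − 1 + 2 + 18 + 10 = 58; the blank must be 56 − 58 = -2.
Row 3 has 4 + 0 + 17 + 6 + 17 − 1 + 7 = 50; the blank must be 56 − 50 = 6.
Column 4 has 16 + 8 + 6 − 1 + 2 + 11 + 5 = 47; the blank must be 56 − 47 = 9.
Row 5 has 14 + 3 + 9 − 4 + 16 + 4 + 12 = 54; the blank must be 56 − 54 = 2.
Column 8 has -6 + 7 − 2 + 12 + 17 − 2 + 32 = 58; the blank must be 56 − 58 = -2.
Row 2 has 1 + 16 + 8 − 3 + 3 + 18 − 2 = 41; the blank must be 56 − 41 = 15.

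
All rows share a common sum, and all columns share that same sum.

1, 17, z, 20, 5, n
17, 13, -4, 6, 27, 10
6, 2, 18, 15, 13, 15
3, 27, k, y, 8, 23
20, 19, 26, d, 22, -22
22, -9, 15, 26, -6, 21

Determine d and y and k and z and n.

d = 4, y = -2, k = 10, z = 4, n = 22

Rows 2 and 3 both sum to 69, so that's the common total.
Row 5 has 20 + 19 + 26 + 22 − 22 = 65; the blank must be 69 − 65 = 4.
Column 4 has 20 + 6 + 15 + 4 + 26 = 71; the blank must be 69 − 71 = -2.
Column 6 has 10 + 15 + 23 − 22 + 21 = 47; the blank must be 69 − 47 = 22.
Row 1 has 1 + 17 + 20 + 5 + 22 = 65; the blank must be 69 − 65 = 4.
Row 4 has 3 + 27 − 2 + 8 + 23 = 59; the blank must be 69 − 59 = 10.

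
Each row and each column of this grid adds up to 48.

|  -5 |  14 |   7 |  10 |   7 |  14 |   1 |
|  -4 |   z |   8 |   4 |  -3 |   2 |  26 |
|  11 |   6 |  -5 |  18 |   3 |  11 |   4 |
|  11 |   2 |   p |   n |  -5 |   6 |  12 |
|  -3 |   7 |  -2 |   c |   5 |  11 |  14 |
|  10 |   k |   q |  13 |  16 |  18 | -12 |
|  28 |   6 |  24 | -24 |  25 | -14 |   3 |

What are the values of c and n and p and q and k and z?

The known cells in row 5 total 32, leaving 48 − 32 = 16 for the blank.
The known cells in row 2 total 33, leaving 48 − 33 = 15 for the blank.
The known cells in column 2 total 50, leaving 48 − 50 = -2 for the blank.
The known cells in column 4 total 37, leaving 48 − 37 = 11 for the blank.
The known cells in row 4 total 37, leaving 48 − 37 = 11 for the blank.
The known cells in row 6 total 43, leaving 48 − 43 = 5 for the blank.

c = 16, n = 11, p = 11, q = 5, k = -2, z = 15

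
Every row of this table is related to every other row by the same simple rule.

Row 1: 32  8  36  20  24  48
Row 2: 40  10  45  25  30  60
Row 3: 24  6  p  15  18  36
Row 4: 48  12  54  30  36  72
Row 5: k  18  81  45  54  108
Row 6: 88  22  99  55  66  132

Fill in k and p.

k = 72, p = 27

Each row is a constant multiple of every other row — this is a multiplication table with the headers hidden.
Row 5 is 54/24 = 9/4 times row 1, so its entry in column 1 is 32 × 9/4 = 72.
Row 3 is 18/24 = 3/4 times row 1, so its entry in column 3 is 36 × 3/4 = 27.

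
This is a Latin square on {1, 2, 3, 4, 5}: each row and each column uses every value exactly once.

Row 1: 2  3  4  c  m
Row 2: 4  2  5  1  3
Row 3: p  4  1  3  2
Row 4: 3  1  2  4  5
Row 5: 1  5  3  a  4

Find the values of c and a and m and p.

c = 5, a = 2, m = 1, p = 5

At (row 5, col 4): row 5 already has {1, 3, 4, 5}, so the value is 2.
For row 1, column 4: column 4 already has {1, 2, 3, 4}; that leaves 5.
For row 3, column 1: row 3 already has {1, 2, 3, 4}; that leaves 5.
Cell (1,5): row 1 already has {2, 3, 4, 5} → 1.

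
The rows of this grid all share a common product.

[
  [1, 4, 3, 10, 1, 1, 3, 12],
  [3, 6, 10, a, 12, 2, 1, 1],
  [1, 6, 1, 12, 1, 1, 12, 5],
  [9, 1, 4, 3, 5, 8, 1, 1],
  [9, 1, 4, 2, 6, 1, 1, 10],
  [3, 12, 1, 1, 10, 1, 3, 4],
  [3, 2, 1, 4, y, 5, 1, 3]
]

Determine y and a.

Rows 1 and 4 each multiply to 4320, so every row has product 4320.
Row 7: 3×2×1×4×5×1×3 = 360, so the missing entry is 4320 ÷ 360 = 12.
Row 2: 3×6×10×12×2×1×1 = 4320, so the missing entry is 4320 ÷ 4320 = 1.

y = 12, a = 1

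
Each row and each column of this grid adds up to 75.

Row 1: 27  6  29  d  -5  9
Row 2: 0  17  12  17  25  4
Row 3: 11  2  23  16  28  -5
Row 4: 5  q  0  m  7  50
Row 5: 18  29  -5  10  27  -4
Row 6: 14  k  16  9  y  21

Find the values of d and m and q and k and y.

The known cells in column 5 total 82, leaving 75 − 82 = -7 for the blank.
The known cells in row 1 total 66, leaving 75 − 66 = 9 for the blank.
The known cells in row 6 total 53, leaving 75 − 53 = 22 for the blank.
The known cells in column 2 total 76, leaving 75 − 76 = -1 for the blank.
The known cells in row 4 total 61, leaving 75 − 61 = 14 for the blank.

d = 9, m = 14, q = -1, k = 22, y = -7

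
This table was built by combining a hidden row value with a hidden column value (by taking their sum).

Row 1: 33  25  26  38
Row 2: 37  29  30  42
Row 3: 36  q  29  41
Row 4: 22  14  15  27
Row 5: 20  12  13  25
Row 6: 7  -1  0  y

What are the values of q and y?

q = 28, y = 12

The difference between any two rows is the same in every column — this is an addition table with the headers hidden.
Row 3 minus row 1 is 29 − 26 = 3, so its entry in column 2 is 25 + 3 = 28.
Row 6 minus row 1 is 0 − 26 = -26, so its entry in column 4 is 38 + (-26) = 12.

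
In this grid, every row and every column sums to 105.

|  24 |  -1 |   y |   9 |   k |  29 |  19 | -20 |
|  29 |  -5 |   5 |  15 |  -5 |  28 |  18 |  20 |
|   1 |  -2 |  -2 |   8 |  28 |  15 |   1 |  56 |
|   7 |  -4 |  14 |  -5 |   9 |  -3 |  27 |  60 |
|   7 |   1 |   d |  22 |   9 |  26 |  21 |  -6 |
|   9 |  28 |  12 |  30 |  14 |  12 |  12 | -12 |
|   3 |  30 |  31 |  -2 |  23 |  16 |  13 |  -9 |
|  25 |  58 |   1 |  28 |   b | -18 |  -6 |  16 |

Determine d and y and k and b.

Row 8 has 25 + 58 + 1 + 28 − 18 − 6 + 16 = 104; the blank must be 105 − 104 = 1.
Column 5 has -5 + 28 + 9 + 9 + 14 + 23 + 1 = 79; the blank must be 105 − 79 = 26.
Row 1 has 24 − 1 + 9 + 26 + 29 + 19 − 20 = 86; the blank must be 105 − 86 = 19.
Row 5 has 7 + 1 + 22 + 9 + 26 + 21 − 6 = 80; the blank must be 105 − 80 = 25.

d = 25, y = 19, k = 26, b = 1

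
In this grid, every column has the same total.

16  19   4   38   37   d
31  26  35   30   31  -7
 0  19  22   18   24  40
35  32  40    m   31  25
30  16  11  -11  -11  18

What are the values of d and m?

d = 36, m = 37

The complete columns each total 112.
Column 6 is missing 112 − 76 = 36 (since -7 + 40 + 25 + 18 = 76).
Column 4 is missing 112 − 75 = 37 (since 38 + 30 + 18 − 11 = 75).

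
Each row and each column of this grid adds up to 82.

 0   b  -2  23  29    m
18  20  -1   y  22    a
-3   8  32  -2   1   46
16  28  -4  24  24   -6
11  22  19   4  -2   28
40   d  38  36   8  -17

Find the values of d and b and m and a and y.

Row 6 has 40 + 38 + 36 + 8 − 17 = 105; the blank must be 82 − 105 = -23.
Column 2 has 20 + 8 + 28 + 22 − 23 = 55; the blank must be 82 − 55 = 27.
Row 1 has 0 + 27 − 2 + 23 + 29 = 77; the blank must be 82 − 77 = 5.
Column 6 has 5 + 46 − 6 + 28 − 17 = 56; the blank must be 82 − 56 = 26.
Row 2 has 18 + 20 − 1 + 22 + 26 = 85; the blank must be 82 − 85 = -3.

d = -23, b = 27, m = 5, a = 26, y = -3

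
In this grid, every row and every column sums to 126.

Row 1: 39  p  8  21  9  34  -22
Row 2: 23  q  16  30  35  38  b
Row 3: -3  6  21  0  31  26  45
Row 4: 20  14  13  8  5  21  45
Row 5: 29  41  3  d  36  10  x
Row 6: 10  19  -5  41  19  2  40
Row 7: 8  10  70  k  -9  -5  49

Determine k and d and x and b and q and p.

k = 3, d = 23, x = -16, b = -15, q = -1, p = 37

Row 1 has 39 + 8 + 21 + 9 + 34 − 22 = 89; the blank must be 126 − 89 = 37.
Column 2 has 37 + 6 + 14 + 41 + 19 + 10 = 127; the blank must be 126 − 127 = -1.
Row 2 has 23 − 1 + 16 + 30 + 35 + 38 = 141; the blank must be 126 − 141 = -15.
Column 7 has -22 − 15 + 45 + 45 + 40 + 49 = 142; the blank must be 126 − 142 = -16.
Row 5 has 29 + 41 + 3 + 36 + 10 − 16 = 103; the blank must be 126 − 103 = 23.
Row 7 has 8 + 10 + 70 − 9 − 5 + 49 = 123; the blank must be 126 − 123 = 3.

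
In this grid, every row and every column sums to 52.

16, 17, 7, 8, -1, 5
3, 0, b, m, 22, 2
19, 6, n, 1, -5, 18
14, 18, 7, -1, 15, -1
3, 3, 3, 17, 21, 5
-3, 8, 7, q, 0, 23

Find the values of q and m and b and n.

q = 17, m = 10, b = 15, n = 13

Row 6 has -3 + 8 + 7 + 0 + 23 = 35; the blank must be 52 − 35 = 17.
Column 4 has 8 + 1 − 1 + 17 + 17 = 42; the blank must be 52 − 42 = 10.
Row 2 has 3 + 0 + 10 + 22 + 2 = 37; the blank must be 52 − 37 = 15.
Row 3 has 19 + 6 + 1 − 5 + 18 = 39; the blank must be 52 − 39 = 13.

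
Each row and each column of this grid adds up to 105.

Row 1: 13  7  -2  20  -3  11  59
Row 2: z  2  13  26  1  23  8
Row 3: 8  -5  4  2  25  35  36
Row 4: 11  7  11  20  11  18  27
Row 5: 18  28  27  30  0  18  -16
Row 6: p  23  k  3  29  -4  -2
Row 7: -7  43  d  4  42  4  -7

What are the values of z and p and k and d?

Row 2 has 2 + 13 + 26 + 1 + 23 + 8 = 73; the blank must be 105 − 73 = 32.
Row 7 has -7 + 43 + 4 + 42 + 4 − 7 = 79; the blank must be 105 − 79 = 26.
Column 1 has 13 + 32 + 8 + 11 + 18 − 7 = 75; the blank must be 105 − 75 = 30.
Row 6 has 30 + 23 + 3 + 29 − 4 − 2 = 79; the blank must be 105 − 79 = 26.

z = 32, p = 30, k = 26, d = 26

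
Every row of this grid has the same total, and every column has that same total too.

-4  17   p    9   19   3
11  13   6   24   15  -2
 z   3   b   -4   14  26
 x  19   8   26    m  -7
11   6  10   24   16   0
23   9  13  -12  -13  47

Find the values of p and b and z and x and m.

Rows 2 and 5 both sum to 67, so that's the common total.
Column 5 has 19 + 15 + 14 + 16 − 13 = 51; the blank must be 67 − 51 = 16.
Row 4 has 19 + 8 + 26 + 16 − 7 = 62; the blank must be 67 − 62 = 5.
Column 1 has -4 + 11 + 5 + 11 + 23 = 46; the blank must be 67 − 46 = 21.
Row 1 has -4 + 17 + 9 + 19 + 3 = 44; the blank must be 67 − 44 = 23.
Row 3 has 21 + 3 − 4 + 14 + 26 = 60; the blank must be 67 − 60 = 7.

p = 23, b = 7, z = 21, x = 5, m = 16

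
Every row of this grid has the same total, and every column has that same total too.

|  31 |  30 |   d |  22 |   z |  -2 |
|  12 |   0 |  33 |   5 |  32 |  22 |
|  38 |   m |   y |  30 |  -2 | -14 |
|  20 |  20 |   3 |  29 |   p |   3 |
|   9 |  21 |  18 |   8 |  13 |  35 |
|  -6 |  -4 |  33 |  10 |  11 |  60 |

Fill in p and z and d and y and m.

p = 29, z = 21, d = 2, y = 15, m = 37

Rows 2 and 5 both sum to 104, so that's the common total.
The known cells in column 2 total 67, leaving 104 − 67 = 37 for the blank.
The known cells in row 4 total 75, leaving 104 − 75 = 29 for the blank.
The known cells in column 5 total 83, leaving 104 − 83 = 21 for the blank.
The known cells in row 1 total 102, leaving 104 − 102 = 2 for the blank.
The known cells in row 3 total 89, leaving 104 − 89 = 15 for the blank.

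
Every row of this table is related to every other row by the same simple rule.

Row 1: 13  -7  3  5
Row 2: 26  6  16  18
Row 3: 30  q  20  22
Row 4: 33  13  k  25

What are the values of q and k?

The difference between any two rows is the same in every column — this is an addition table with the headers hidden.
Row 3 minus row 1 is 22 − 5 = 17, so its entry in column 2 is -7 + 17 = 10.
Row 4 minus row 1 is 25 − 5 = 20, so its entry in column 3 is 3 + 20 = 23.

q = 10, k = 23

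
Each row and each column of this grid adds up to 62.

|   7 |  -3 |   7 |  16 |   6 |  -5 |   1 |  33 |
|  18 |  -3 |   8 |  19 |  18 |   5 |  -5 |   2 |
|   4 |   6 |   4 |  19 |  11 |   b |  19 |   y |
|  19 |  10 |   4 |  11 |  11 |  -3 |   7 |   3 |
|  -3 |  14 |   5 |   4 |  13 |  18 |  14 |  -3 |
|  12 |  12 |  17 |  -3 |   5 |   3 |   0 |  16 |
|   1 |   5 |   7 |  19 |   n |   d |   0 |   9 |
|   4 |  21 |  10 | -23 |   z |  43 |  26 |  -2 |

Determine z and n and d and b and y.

z = -17, n = 15, d = 6, b = -5, y = 4

Row 8 has 4 + 21 + 10 − 23 + 43 + 26 − 2 = 79; the blank must be 62 − 79 = -17.
Column 8 has 33 + 2 + 3 − 3 + 16 + 9 − 2 = 58; the blank must be 62 − 58 = 4.
Column 5 has 6 + 18 + 11 + 11 + 13 + 5 − 17 = 47; the blank must be 62 − 47 = 15.
Row 7 has 1 + 5 + 7 + 19 + 15 + 0 + 9 = 56; the blank must be 62 − 56 = 6.
Row 3 has 4 + 6 + 4 + 19 + 11 + 19 + 4 = 67; the blank must be 62 − 67 = -5.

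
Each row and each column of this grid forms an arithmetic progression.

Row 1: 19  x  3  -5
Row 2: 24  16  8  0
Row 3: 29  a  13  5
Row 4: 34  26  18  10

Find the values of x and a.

Along each row the entries change by -8 per step; down each column they change by 5.
Row 1: from 19 at column 1, stepping by -8 to column 2 gives 11.
Row 3: from 29 at column 1, stepping by -8 to column 2 gives 21.

x = 11, a = 21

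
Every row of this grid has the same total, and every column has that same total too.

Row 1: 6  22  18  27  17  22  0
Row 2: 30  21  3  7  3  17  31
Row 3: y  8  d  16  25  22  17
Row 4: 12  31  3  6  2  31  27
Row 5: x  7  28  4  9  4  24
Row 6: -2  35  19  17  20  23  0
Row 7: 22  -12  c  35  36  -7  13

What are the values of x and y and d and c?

x = 36, y = 8, d = 16, c = 25

Rows 1 and 2 both sum to 112, so that's the common total.
The known cells in row 7 total 87, leaving 112 − 87 = 25 for the blank.
The known cells in row 5 total 76, leaving 112 − 76 = 36 for the blank.
The known cells in column 1 total 104, leaving 112 − 104 = 8 for the blank.
The known cells in row 3 total 96, leaving 112 − 96 = 16 for the blank.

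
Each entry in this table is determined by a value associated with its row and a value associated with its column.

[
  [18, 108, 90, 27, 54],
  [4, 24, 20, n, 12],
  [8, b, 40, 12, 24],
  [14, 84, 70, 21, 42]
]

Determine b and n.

b = 48, n = 6

Each row is a constant multiple of every other row — this is a multiplication table with the headers hidden.
Row 3 is 24/54 = 4/9 times row 1, so its entry in column 2 is 108 × 4/9 = 48.
Row 2 is 12/54 = 2/9 times row 1, so its entry in column 4 is 27 × 2/9 = 6.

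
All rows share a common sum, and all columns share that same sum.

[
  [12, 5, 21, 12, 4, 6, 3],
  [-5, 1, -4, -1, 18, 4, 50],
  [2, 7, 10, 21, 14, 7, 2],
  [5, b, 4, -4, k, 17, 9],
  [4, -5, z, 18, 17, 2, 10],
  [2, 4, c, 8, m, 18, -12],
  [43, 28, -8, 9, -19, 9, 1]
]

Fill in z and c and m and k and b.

Rows 1 and 2 both sum to 63, so that's the common total.
Column 2: 5 + 1 + 7 − 5 + 4 + 28 = 40, so its missing entry is 63 − 40 = 23.
Row 4: 5 + 23 + 4 − 4 + 17 + 9 = 54, so its missing entry is 63 − 54 = 9.
Column 5: 4 + 18 + 14 + 9 + 17 − 19 = 43, so its missing entry is 63 − 43 = 20.
Row 5: 4 − 5 + 18 + 17 + 2 + 10 = 46, so its missing entry is 63 − 46 = 17.
Row 6: 2 + 4 + 8 + 20 + 18 − 12 = 40, so its missing entry is 63 − 40 = 23.

z = 17, c = 23, m = 20, k = 9, b = 23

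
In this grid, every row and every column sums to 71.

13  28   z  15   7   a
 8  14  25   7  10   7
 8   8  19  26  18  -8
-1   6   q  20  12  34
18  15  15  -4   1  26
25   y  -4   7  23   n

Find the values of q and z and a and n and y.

The known cells in column 2 total 71, leaving 71 − 71 = 0 for the blank.
The known cells in row 6 total 51, leaving 71 − 51 = 20 for the blank.
The known cells in column 6 total 79, leaving 71 − 79 = -8 for the blank.
The known cells in row 1 total 55, leaving 71 − 55 = 16 for the blank.
The known cells in row 4 total 71, leaving 71 − 71 = 0 for the blank.

q = 0, z = 16, a = -8, n = 20, y = 0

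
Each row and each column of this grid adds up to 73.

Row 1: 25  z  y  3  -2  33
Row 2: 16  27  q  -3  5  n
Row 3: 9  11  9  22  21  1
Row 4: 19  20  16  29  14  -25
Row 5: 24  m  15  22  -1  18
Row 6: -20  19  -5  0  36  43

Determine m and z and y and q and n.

m = -5, z = 1, y = 13, q = 25, n = 3

Column 6: 33 + 1 − 25 + 18 + 43 = 70, so its missing entry is 73 − 70 = 3.
Row 2: 16 + 27 − 3 + 5 + 3 = 48, so its missing entry is 73 − 48 = 25.
Column 3: 25 + 9 + 16 + 15 − 5 = 60, so its missing entry is 73 − 60 = 13.
Row 1: 25 + 13 + 3 − 2 + 33 = 72, so its missing entry is 73 − 72 = 1.
Row 5: 24 + 15 + 22 − 1 + 18 = 78, so its missing entry is 73 − 78 = -5.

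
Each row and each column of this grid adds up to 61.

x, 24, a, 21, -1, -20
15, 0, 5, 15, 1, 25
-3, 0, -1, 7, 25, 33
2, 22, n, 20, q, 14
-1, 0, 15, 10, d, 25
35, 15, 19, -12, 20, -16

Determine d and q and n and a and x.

The known cells in row 5 total 49, leaving 61 − 49 = 12 for the blank.
The known cells in column 5 total 57, leaving 61 − 57 = 4 for the blank.
The known cells in column 1 total 48, leaving 61 − 48 = 13 for the blank.
The known cells in row 1 total 37, leaving 61 − 37 = 24 for the blank.
The known cells in row 4 total 62, leaving 61 − 62 = -1 for the blank.

d = 12, q = 4, n = -1, a = 24, x = 13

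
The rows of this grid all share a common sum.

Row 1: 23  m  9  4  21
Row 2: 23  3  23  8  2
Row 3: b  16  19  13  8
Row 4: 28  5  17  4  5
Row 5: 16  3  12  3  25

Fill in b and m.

Row 4 sums to 59 and so does row 5; that's the common total.
In row 3 the known cells total 56, leaving 59 − 56 = 3.
In row 1 the known cells total 57, leaving 59 − 57 = 2.

b = 3, m = 2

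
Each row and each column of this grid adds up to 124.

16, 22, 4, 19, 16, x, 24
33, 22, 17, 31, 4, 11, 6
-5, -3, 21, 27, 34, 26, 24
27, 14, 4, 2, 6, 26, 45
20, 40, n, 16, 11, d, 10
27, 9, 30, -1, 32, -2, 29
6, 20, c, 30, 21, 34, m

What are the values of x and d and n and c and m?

x = 23, d = 6, n = 21, c = 27, m = -14

The known cells in row 1 total 101, leaving 124 − 101 = 23 for the blank.
The known cells in column 6 total 118, leaving 124 − 118 = 6 for the blank.
The known cells in row 5 total 103, leaving 124 − 103 = 21 for the blank.
The known cells in column 3 total 97, leaving 124 − 97 = 27 for the blank.
The known cells in row 7 total 138, leaving 124 − 138 = -14 for the blank.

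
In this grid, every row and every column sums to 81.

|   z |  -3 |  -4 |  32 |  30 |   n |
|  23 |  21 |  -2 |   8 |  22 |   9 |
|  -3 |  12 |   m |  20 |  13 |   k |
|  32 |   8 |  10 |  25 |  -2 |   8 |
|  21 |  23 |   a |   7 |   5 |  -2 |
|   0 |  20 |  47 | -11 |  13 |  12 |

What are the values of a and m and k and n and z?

Column 1 has 23 − 3 + 32 + 21 + 0 = 73; the blank must be 81 − 73 = 8.
Row 5 has 21 + 23 + 7 + 5 − 2 = 54; the blank must be 81 − 54 = 27.
Row 1 has 8 − 3 − 4 + 32 + 30 = 63; the blank must be 81 − 63 = 18.
Column 3 has -4 − 2 + 10 + 27 + 47 = 78; the blank must be 81 − 78 = 3.
Row 3 has -3 + 12 + 3 + 20 + 13 = 45; the blank must be 81 − 45 = 36.

a = 27, m = 3, k = 36, n = 18, z = 8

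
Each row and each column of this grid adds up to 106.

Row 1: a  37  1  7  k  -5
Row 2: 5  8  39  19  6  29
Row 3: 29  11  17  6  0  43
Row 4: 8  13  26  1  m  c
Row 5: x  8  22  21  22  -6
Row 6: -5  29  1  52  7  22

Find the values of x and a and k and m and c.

Row 5 has 8 + 22 + 21 + 22 − 6 = 67; the blank must be 106 − 67 = 39.
Column 1 has 5 + 29 + 8 + 39 − 5 = 76; the blank must be 106 − 76 = 30.
Row 1 has 30 + 37 + 1 + 7 − 5 = 70; the blank must be 106 − 70 = 36.
Column 5 has 36 + 6 + 0 + 22 + 7 = 71; the blank must be 106 − 71 = 35.
Row 4 has 8 + 13 + 26 + 1 + 35 = 83; the blank must be 106 − 83 = 23.

x = 39, a = 30, k = 36, m = 35, c = 23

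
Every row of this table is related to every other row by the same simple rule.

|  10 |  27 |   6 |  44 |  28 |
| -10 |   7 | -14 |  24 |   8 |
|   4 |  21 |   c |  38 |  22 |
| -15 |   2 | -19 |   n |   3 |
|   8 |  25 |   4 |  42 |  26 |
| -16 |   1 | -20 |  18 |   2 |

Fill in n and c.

The difference between any two rows is the same in every column — this is an addition table with the headers hidden.
Row 4 minus row 1 is 3 − 28 = -25, so its entry in column 4 is 44 + (-25) = 19.
Row 3 minus row 1 is 22 − 28 = -6, so its entry in column 3 is 6 + (-6) = 0.

n = 19, c = 0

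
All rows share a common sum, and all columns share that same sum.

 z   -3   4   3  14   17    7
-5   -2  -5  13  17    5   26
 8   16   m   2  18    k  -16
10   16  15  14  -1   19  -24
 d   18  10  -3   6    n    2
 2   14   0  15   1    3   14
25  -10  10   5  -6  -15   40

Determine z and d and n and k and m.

Rows 2 and 4 both sum to 49, so that's the common total.
The known cells in row 1 total 42, leaving 49 − 42 = 7 for the blank.
The known cells in column 1 total 47, leaving 49 − 47 = 2 for the blank.
The known cells in row 5 total 35, leaving 49 − 35 = 14 for the blank.
The known cells in column 3 total 34, leaving 49 − 34 = 15 for the blank.
The known cells in row 3 total 43, leaving 49 − 43 = 6 for the blank.

z = 7, d = 2, n = 14, k = 6, m = 15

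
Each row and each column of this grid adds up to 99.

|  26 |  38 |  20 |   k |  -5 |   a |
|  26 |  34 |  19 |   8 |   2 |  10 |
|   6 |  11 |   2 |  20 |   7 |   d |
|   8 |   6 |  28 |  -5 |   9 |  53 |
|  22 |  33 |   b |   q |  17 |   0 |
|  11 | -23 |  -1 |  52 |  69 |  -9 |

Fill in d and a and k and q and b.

The known cells in column 3 total 68, leaving 99 − 68 = 31 for the blank.
The known cells in row 5 total 103, leaving 99 − 103 = -4 for the blank.
The known cells in column 4 total 71, leaving 99 − 71 = 28 for the blank.
The known cells in row 1 total 107, leaving 99 − 107 = -8 for the blank.
The known cells in row 3 total 46, leaving 99 − 46 = 53 for the blank.

d = 53, a = -8, k = 28, q = -4, b = 31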